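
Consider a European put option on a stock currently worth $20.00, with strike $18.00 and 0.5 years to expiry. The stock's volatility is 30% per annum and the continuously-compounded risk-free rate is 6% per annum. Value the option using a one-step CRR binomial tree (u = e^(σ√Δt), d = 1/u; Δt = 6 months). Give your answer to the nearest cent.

$0.85

CRR parameters: u = e^(σ√Δt) = e^(0.3·√0.5) = 1.2363, d = 1/u = 0.8089
Per-period rate: rΔt = 0.06·0.5 = 0.03, so R = e^0.03 = 1.0305
Risk-neutral probability p = (e^0.03 − 0.8089)/(1.2363 − 0.8089) = 0.2216/0.4275 = 0.5184
Terminal stock prices: S_u = 24.73, S_d = 16.18
Terminal payoffs (K − S): max(-6.726, 0) = 0, max(1.823, 0) = 1.823
Node 0 (S = 20): V_0 = e^(−0.03)·[0.5184·0.0000 + 0.4816·1.8228] = 0.8519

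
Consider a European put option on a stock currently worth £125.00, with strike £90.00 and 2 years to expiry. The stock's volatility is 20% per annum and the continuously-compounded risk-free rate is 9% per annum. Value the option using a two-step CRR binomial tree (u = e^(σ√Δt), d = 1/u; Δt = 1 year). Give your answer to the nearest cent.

CRR parameters: u = e^(σ√Δt) = e^(0.2·√1) = 1.2214, d = 1/u = 0.8187
Per-period rate: rΔt = 0.09·1 = 0.09, so R = e^0.09 = 1.0942
Risk-neutral probability p = (e^0.09 − 0.8187)/(1.2214 − 0.8187) = 0.2754/0.4027 = 0.6840
Terminal stock prices: S_uu = 186.5, S_ud = 125, S_dd = 83.79
Terminal payoffs (K − S): max(-96.48, 0) = 0, max(-35, 0) = 0, max(6.21, 0) = 6.21
Node u (S = 152.7): V_u = e^(−0.09)·[0.6840·0.0000 + 0.3160·0.0000] = 0.0000
Node d (S = 102.3): V_d = e^(−0.09)·[0.6840·0.0000 + 0.3160·6.2100] = 1.7932
Node 0 (S = 125): V_0 = e^(−0.09)·[0.6840·0.0000 + 0.3160·1.7932] = 0.5178

£0.52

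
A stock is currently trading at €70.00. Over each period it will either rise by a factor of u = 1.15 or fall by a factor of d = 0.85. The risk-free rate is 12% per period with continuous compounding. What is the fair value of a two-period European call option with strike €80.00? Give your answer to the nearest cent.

€8.46

Risk-neutral probability p = (e^0.12 − 0.85)/(1.15 − 0.85) = 0.2775/0.3000 = 0.9250
Terminal stock prices: S_uu = 92.57, S_ud = 68.42, S_dd = 50.57
Terminal payoffs (S − K): max(12.57, 0) = 12.57, max(-11.58, 0) = 0, max(-29.43, 0) = 0
Node u (S = 80.5): V_u = e^(−0.12)·[0.9250·12.5750 + 0.0750·0.0000] = 10.3164
Node d (S = 59.5): V_d = e^(−0.12)·[0.9250·0.0000 + 0.0750·0.0000] = 0.0000
Node 0 (S = 70): V_0 = e^(−0.12)·[0.9250·10.3164 + 0.0750·0.0000] = 8.4635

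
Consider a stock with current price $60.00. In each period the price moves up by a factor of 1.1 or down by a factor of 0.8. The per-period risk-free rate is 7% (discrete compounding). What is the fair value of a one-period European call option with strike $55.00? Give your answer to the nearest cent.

Risk-neutral probability p = (1 + 0.07 − 0.8)/(1.1 − 0.8) = 0.2700/0.3000 = 0.9000
Terminal stock prices: S_u = 66, S_d = 48
Terminal payoffs (S − K): max(11, 0) = 11, max(-7, 0) = 0
Node 0 (S = 60): V_0 = 1/1.07·[0.9000·11.0000 + 0.1000·0.0000] = 9.2523

$9.25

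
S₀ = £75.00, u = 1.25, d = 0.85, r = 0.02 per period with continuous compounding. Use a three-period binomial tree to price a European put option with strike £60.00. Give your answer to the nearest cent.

£2.49

Risk-neutral probability p = (e^0.02 − 0.85)/(1.25 − 0.85) = 0.1702/0.4000 = 0.4255
Terminal stock prices: S_uuu = 146.5, S_uud = 99.61, S_udd = 67.73, S_ddd = 46.06
Terminal payoffs (K − S): max(-86.48, 0) = 0, max(-39.61, 0) = 0, max(-7.734, 0) = 0, max(13.94, 0) = 13.94
Node uu (S = 117.2): V_uu = e^(−0.02)·[0.4255·0.0000 + 0.5745·0.0000] = 0.0000
Node ud (S = 79.69): V_ud = e^(−0.02)·[0.4255·0.0000 + 0.5745·0.0000] = 0.0000
Node dd (S = 54.19): V_dd = e^(−0.02)·[0.4255·0.0000 + 0.5745·13.9406] = 7.8503
Node u (S = 93.75): V_u = e^(−0.02)·[0.4255·0.0000 + 0.5745·0.0000] = 0.0000
Node d (S = 63.75): V_d = e^(−0.02)·[0.4255·0.0000 + 0.5745·7.8503] = 4.4206
Node 0 (S = 75): V_0 = e^(−0.02)·[0.4255·0.0000 + 0.5745·4.4206] = 2.4894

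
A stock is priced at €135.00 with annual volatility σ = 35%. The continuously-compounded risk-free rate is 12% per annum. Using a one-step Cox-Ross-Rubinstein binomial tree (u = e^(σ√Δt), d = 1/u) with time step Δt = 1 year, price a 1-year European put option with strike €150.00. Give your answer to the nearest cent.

€19.86

CRR parameters: u = e^(σ√Δt) = e^(0.35·√1) = 1.4191, d = 1/u = 0.7047
Per-period rate: rΔt = 0.12·1 = 0.12, so R = e^0.12 = 1.1275
Risk-neutral probability p = (e^0.12 − 0.7047)/(1.4191 − 0.7047) = 0.4228/0.7144 = 0.5919
Terminal stock prices: S_u = 191.6, S_d = 95.13
Terminal payoffs (K − S): max(-41.57, 0) = 0, max(54.87, 0) = 54.87
Node 0 (S = 135): V_0 = e^(−0.12)·[0.5919·0.0000 + 0.4081·54.8671] = 19.8615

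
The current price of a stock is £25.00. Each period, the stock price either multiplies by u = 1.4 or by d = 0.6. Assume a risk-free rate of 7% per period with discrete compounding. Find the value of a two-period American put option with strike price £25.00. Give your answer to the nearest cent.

£4.70

Risk-neutral probability p = (1 + 0.07 − 0.6)/(1.4 − 0.6) = 0.4700/0.8000 = 0.5875
Terminal stock prices: S_uu = 49, S_ud = 21, S_dd = 9
Terminal payoffs (K − S): max(-24, 0) = 0, max(4, 0) = 4, max(16, 0) = 16
Node u (S = 35): continuation = 1/1.07·[0.5875·0.0000 + 0.4125·4.0000] = 1.5421; exercise value = 0.0000 ≤ continuation, so V_u = 1.5421
Node d (S = 15): continuation = 1/1.07·[0.5875·4.0000 + 0.4125·16.0000] = 8.3645; exercise value = 10.0000 > continuation, so V_d = 10.0000 (exercise)
Node 0 (S = 25): continuation = 1/1.07·[0.5875·1.5421 + 0.4125·10.0000] = 4.7018; exercise value = 0.0000 ≤ continuation, so V_0 = 4.7018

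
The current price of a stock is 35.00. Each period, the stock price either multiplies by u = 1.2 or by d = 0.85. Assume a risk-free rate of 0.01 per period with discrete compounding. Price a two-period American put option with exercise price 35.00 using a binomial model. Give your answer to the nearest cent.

Risk-neutral probability p = (1 + 0.01 − 0.85)/(1.2 − 0.85) = 0.1600/0.3500 = 0.4571
Terminal stock prices: S_uu = 50.4, S_ud = 35.7, S_dd = 25.29
Terminal payoffs (K − S): max(-15.4, 0) = 0, max(-0.7, 0) = 0, max(9.713, 0) = 9.713
Node u (S = 42): continuation = 1/1.01·[0.4571·0.0000 + 0.5429·0.0000] = 0.0000; exercise value = 0.0000 ≤ continuation, so V_u = 0.0000
Node d (S = 29.75): continuation = 1/1.01·[0.4571·0.0000 + 0.5429·9.7125] = 5.2203; exercise value = 5.2500 > continuation, so V_d = 5.2500 (exercise)
Node 0 (S = 35): continuation = 1/1.01·[0.4571·0.0000 + 0.5429·5.2500] = 2.8218; exercise value = 0.0000 ≤ continuation, so V_0 = 2.8218

2.82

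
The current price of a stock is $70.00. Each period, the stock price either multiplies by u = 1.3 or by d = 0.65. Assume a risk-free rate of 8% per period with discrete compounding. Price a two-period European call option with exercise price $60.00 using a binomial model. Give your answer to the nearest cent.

$21.87

Risk-neutral probability p = (1 + 0.08 − 0.65)/(1.3 − 0.65) = 0.4300/0.6500 = 0.6615
Terminal stock prices: S_uu = 118.3, S_ud = 59.15, S_dd = 29.58
Terminal payoffs (S − K): max(58.3, 0) = 58.3, max(-0.85, 0) = 0, max(-30.42, 0) = 0
Node u (S = 91): V_u = 1/1.08·[0.6615·58.3000 + 0.3385·0.0000] = 35.7108
Node d (S = 45.5): V_d = 1/1.08·[0.6615·0.0000 + 0.3385·0.0000] = 0.0000
Node 0 (S = 70): V_0 = 1/1.08·[0.6615·35.7108 + 0.3385·0.0000] = 21.8742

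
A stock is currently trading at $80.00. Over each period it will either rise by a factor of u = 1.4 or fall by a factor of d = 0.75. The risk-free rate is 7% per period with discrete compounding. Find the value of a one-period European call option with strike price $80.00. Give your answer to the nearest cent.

Risk-neutral probability p = (1 + 0.07 − 0.75)/(1.4 − 0.75) = 0.3200/0.6500 = 0.4923
Terminal stock prices: S_u = 112, S_d = 60
Terminal payoffs (S − K): max(32, 0) = 32, max(-20, 0) = 0
Node 0 (S = 80): V_0 = 1/1.07·[0.4923·32.0000 + 0.5077·0.0000] = 14.7232

$14.72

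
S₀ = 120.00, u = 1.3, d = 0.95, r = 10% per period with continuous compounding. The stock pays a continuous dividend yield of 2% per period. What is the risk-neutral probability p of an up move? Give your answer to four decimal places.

p = 0.3808

Per-period risk-free factor R = e^0.1 = 1.1052; dividend-adjusted growth = e^(0.1−0.02) = 1.0833.
Risk-neutral probability p = (1.0833 − 0.95)/(1.3 − 0.95) = 0.1333/0.3500 = 0.3808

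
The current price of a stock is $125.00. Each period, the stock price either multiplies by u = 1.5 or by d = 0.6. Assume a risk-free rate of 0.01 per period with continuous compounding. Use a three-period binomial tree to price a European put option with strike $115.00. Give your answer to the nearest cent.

$32.45

Risk-neutral probability p = (e^0.01 − 0.6)/(1.5 − 0.6) = 0.4101/0.9000 = 0.4556
Terminal stock prices: S_uuu = 421.9, S_uud = 168.8, S_udd = 67.5, S_ddd = 27
Terminal payoffs (K − S): max(-306.9, 0) = 0, max(-53.75, 0) = 0, max(47.5, 0) = 47.5, max(88, 0) = 88
Node uu (S = 281.2): V_uu = e^(−0.01)·[0.4556·0.0000 + 0.5444·0.0000] = 0.0000
Node ud (S = 112.5): V_ud = e^(−0.01)·[0.4556·0.0000 + 0.5444·47.5000] = 25.6012
Node dd (S = 45): V_dd = e^(−0.01)·[0.4556·47.5000 + 0.5444·88.0000] = 68.8557
Node u (S = 187.5): V_u = e^(−0.01)·[0.4556·0.0000 + 0.5444·25.6012] = 13.7983
Node d (S = 75): V_d = e^(−0.01)·[0.4556·25.6012 + 0.5444·68.8557] = 48.6594
Node 0 (S = 125): V_0 = e^(−0.01)·[0.4556·13.7983 + 0.5444·48.6594] = 32.4502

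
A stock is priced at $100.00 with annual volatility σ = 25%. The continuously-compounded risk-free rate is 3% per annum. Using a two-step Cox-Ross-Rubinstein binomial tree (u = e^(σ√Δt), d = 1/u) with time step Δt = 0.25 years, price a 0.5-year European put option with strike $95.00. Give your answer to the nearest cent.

$4.24

CRR parameters: u = e^(σ√Δt) = e^(0.25·√0.25) = 1.1331, d = 1/u = 0.8825
Per-period rate: rΔt = 0.03·0.25 = 0.0075, so R = e^0.0075 = 1.0075
Risk-neutral probability p = (e^0.0075 − 0.8825)/(1.1331 − 0.8825) = 0.1250/0.2507 = 0.4988
Terminal stock prices: S_uu = 128.4, S_ud = 100, S_dd = 77.88
Terminal payoffs (K − S): max(-33.4, 0) = 0, max(-5, 0) = 0, max(17.12, 0) = 17.12
Node u (S = 113.3): V_u = e^(−0.0075)·[0.4988·0.0000 + 0.5012·0.0000] = 0.0000
Node d (S = 88.25): V_d = e^(−0.0075)·[0.4988·0.0000 + 0.5012·17.1199] = 8.5160
Node 0 (S = 100): V_0 = e^(−0.0075)·[0.4988·0.0000 + 0.5012·8.5160] = 4.2361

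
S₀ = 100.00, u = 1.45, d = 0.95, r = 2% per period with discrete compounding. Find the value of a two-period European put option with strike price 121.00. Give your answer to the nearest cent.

21.86

Risk-neutral probability p = (1 + 0.02 − 0.95)/(1.45 − 0.95) = 0.0700/0.5000 = 0.1400
Terminal stock prices: S_uu = 210.2, S_ud = 137.8, S_dd = 90.25
Terminal payoffs (K − S): max(-89.25, 0) = 0, max(-16.75, 0) = 0, max(30.75, 0) = 30.75
Node u (S = 145): V_u = 1/1.02·[0.1400·0.0000 + 0.8600·0.0000] = 0.0000
Node d (S = 95): V_d = 1/1.02·[0.1400·0.0000 + 0.8600·30.7500] = 25.9265
Node 0 (S = 100): V_0 = 1/1.02·[0.1400·0.0000 + 0.8600·25.9265] = 21.8596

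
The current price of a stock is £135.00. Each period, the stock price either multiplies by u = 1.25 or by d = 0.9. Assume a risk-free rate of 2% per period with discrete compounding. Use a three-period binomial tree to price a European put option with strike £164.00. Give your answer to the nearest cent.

Risk-neutral probability p = (1 + 0.02 − 0.9)/(1.25 − 0.9) = 0.1200/0.3500 = 0.3429
Terminal stock prices: S_uuu = 263.7, S_uud = 189.8, S_udd = 136.7, S_ddd = 98.42
Terminal payoffs (K − S): max(-99.67, 0) = 0, max(-25.84, 0) = 0, max(27.31, 0) = 27.31, max(65.58, 0) = 65.58
Node uu (S = 210.9): V_uu = 1/1.02·[0.3429·0.0000 + 0.6571·0.0000] = 0.0000
Node ud (S = 151.9): V_ud = 1/1.02·[0.3429·0.0000 + 0.6571·27.3125] = 17.5963
Node dd (S = 109.4): V_dd = 1/1.02·[0.3429·27.3125 + 0.6571·65.5850] = 51.4343
Node u (S = 168.8): V_u = 1/1.02·[0.3429·0.0000 + 0.6571·17.5963] = 11.3365
Node d (S = 121.5): V_d = 1/1.02·[0.3429·17.5963 + 0.6571·51.4343] = 39.0517
Node 0 (S = 135): V_0 = 1/1.02·[0.3429·11.3365 + 0.6571·39.0517] = 28.9699

£28.97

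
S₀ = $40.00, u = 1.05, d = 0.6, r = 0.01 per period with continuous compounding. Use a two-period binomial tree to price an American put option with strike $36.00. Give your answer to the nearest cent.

Risk-neutral probability p = (e^0.01 − 0.6)/(1.05 − 0.6) = 0.4101/0.4500 = 0.9112
Terminal stock prices: S_uu = 44.1, S_ud = 25.2, S_dd = 14.4
Terminal payoffs (K − S): max(-8.1, 0) = 0, max(10.8, 0) = 10.8, max(21.6, 0) = 21.6
Node u (S = 42): continuation = e^(−0.01)·[0.9112·0.0000 + 0.0888·10.8000] = 0.9493; exercise value = 0.0000 ≤ continuation, so V_u = 0.9493
Node d (S = 24): continuation = e^(−0.01)·[0.9112·10.8000 + 0.0888·21.6000] = 11.6418; exercise value = 12.0000 > continuation, so V_d = 12.0000 (exercise)
Node 0 (S = 40): continuation = e^(−0.01)·[0.9112·0.9493 + 0.0888·12.0000] = 1.9111; exercise value = 0.0000 ≤ continuation, so V_0 = 1.9111

$1.91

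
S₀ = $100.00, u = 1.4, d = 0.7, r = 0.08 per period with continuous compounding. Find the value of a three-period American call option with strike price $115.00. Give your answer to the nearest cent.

Risk-neutral probability p = (e^0.08 − 0.7)/(1.4 − 0.7) = 0.3833/0.7000 = 0.5476
Terminal stock prices: S_uuu = 274.4, S_uud = 137.2, S_udd = 68.6, S_ddd = 34.3
Terminal payoffs (S − K): max(159.4, 0) = 159.4, max(22.2, 0) = 22.2, max(-46.4, 0) = 0, max(-80.7, 0) = 0
Node uu (S = 196): continuation = e^(−0.08)·[0.5476·159.4000 + 0.4524·22.2000] = 89.8416; exercise value = 81.0000 ≤ continuation, so V_uu = 89.8416
Node ud (S = 98): continuation = e^(−0.08)·[0.5476·22.2000 + 0.4524·0.0000] = 11.2211; exercise value = 0.0000 ≤ continuation, so V_ud = 11.2211
Node dd (S = 49): continuation = e^(−0.08)·[0.5476·0.0000 + 0.4524·0.0000] = 0.0000; exercise value = 0.0000 ≤ continuation, so V_dd = 0.0000
Node u (S = 140): continuation = e^(−0.08)·[0.5476·89.8416 + 0.4524·11.2211] = 50.0975; exercise value = 25.0000 ≤ continuation, so V_u = 50.0975
Node d (S = 70): continuation = e^(−0.08)·[0.5476·11.2211 + 0.4524·0.0000] = 5.6718; exercise value = 0.0000 ≤ continuation, so V_d = 5.6718
Node 0 (S = 100): continuation = e^(−0.08)·[0.5476·50.0975 + 0.4524·5.6718] = 27.6909; exercise value = 0.0000 ≤ continuation, so V_0 = 27.6909

$27.69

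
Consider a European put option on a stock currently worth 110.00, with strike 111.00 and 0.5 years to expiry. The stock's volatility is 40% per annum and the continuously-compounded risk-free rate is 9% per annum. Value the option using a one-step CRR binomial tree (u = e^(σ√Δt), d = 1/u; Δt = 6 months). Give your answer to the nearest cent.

13.16

CRR parameters: u = e^(σ√Δt) = e^(0.4·√0.5) = 1.3269, d = 1/u = 0.7536
Per-period rate: rΔt = 0.09·0.5 = 0.045, so R = e^0.045 = 1.0460
Risk-neutral probability p = (e^0.045 − 0.7536)/(1.3269 − 0.7536) = 0.2924/0.5733 = 0.5100
Terminal stock prices: S_u = 146, S_d = 82.9
Terminal payoffs (K − S): max(-34.96, 0) = 0, max(28.1, 0) = 28.1
Node 0 (S = 110): V_0 = e^(−0.045)·[0.5100·0.0000 + 0.4900·28.0998] = 13.1617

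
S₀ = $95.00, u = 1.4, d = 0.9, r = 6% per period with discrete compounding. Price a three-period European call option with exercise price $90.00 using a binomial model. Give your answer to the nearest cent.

Risk-neutral probability p = (1 + 0.06 − 0.9)/(1.4 − 0.9) = 0.1600/0.5000 = 0.3200
Terminal stock prices: S_uuu = 260.7, S_uud = 167.6, S_udd = 107.7, S_ddd = 69.26
Terminal payoffs (S − K): max(170.7, 0) = 170.7, max(77.58, 0) = 77.58, max(17.73, 0) = 17.73, max(-20.74, 0) = 0
Node uu (S = 186.2): V_uu = 1/1.06·[0.3200·170.6800 + 0.6800·77.5800] = 101.2943
Node ud (S = 119.7): V_ud = 1/1.06·[0.3200·77.5800 + 0.6800·17.7300] = 34.7943
Node dd (S = 76.95): V_dd = 1/1.06·[0.3200·17.7300 + 0.6800·0.0000] = 5.3525
Node u (S = 133): V_u = 1/1.06·[0.3200·101.2943 + 0.6800·34.7943] = 52.9003
Node d (S = 85.5): V_d = 1/1.06·[0.3200·34.7943 + 0.6800·5.3525] = 13.9376
Node 0 (S = 95): V_0 = 1/1.06·[0.3200·52.9003 + 0.6800·13.9376] = 24.9110

$24.91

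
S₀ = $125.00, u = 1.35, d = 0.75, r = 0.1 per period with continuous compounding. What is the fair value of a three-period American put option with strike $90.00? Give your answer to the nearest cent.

Risk-neutral probability p = (e^0.1 − 0.75)/(1.35 − 0.75) = 0.3552/0.6000 = 0.5920
Terminal stock prices: S_uuu = 307.5, S_uud = 170.9, S_udd = 94.92, S_ddd = 52.73
Terminal payoffs (K − S): max(-217.5, 0) = 0, max(-80.86, 0) = 0, max(-4.922, 0) = 0, max(37.27, 0) = 37.27
Node uu (S = 227.8): continuation = e^(−0.1)·[0.5920·0.0000 + 0.4080·0.0000] = 0.0000; exercise value = 0.0000 ≤ continuation, so V_uu = 0.0000
Node ud (S = 126.6): continuation = e^(−0.1)·[0.5920·0.0000 + 0.4080·0.0000] = 0.0000; exercise value = 0.0000 ≤ continuation, so V_ud = 0.0000
Node dd (S = 70.31): continuation = e^(−0.1)·[0.5920·0.0000 + 0.4080·37.2656] = 13.7591; exercise value = 19.6875 > continuation, so V_dd = 19.6875 (exercise)
Node u (S = 168.8): continuation = e^(−0.1)·[0.5920·0.0000 + 0.4080·0.0000] = 0.0000; exercise value = 0.0000 ≤ continuation, so V_u = 0.0000
Node d (S = 93.75): continuation = e^(−0.1)·[0.5920·0.0000 + 0.4080·19.6875] = 7.2690; exercise value = 0.0000 ≤ continuation, so V_d = 7.2690
Node 0 (S = 125): continuation = e^(−0.1)·[0.5920·0.0000 + 0.4080·7.2690] = 2.6838; exercise value = 0.0000 ≤ continuation, so V_0 = 2.6838

$2.68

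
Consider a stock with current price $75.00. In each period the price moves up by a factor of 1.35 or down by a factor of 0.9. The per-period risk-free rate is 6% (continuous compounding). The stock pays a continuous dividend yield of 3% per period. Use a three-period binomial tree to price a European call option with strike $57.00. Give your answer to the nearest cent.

Per-period risk-free factor R = e^0.06 = 1.0618; dividend-adjusted growth = e^(0.06−0.03) = 1.0305.
Risk-neutral probability p = (1.0305 − 0.9)/(1.35 − 0.9) = 0.1305/0.4500 = 0.2899
Terminal stock prices: S_uuu = 184.5, S_uud = 123, S_udd = 82.01, S_ddd = 54.68
Terminal payoffs (S − K): max(127.5, 0) = 127.5, max(66.02, 0) = 66.02, max(25.01, 0) = 25.01, max(-2.325, 0) = 0
Node uu (S = 136.7): V_uu = e^(−0.06)·[0.2899·127.5281 + 0.7101·66.0188] = 78.9672
Node ud (S = 91.12): V_ud = e^(−0.06)·[0.2899·66.0188 + 0.7101·25.0125] = 34.7513
Node dd (S = 60.75): V_dd = e^(−0.06)·[0.2899·25.0125 + 0.7101·0.0000] = 6.8288
Node u (S = 101.2): V_u = e^(−0.06)·[0.2899·78.9672 + 0.7101·34.7513] = 44.7992
Node d (S = 67.5): V_d = e^(−0.06)·[0.2899·34.7513 + 0.7101·6.8288] = 14.0544
Node 0 (S = 75): V_0 = e^(−0.06)·[0.2899·44.7992 + 0.7101·14.0544] = 21.6298

$21.63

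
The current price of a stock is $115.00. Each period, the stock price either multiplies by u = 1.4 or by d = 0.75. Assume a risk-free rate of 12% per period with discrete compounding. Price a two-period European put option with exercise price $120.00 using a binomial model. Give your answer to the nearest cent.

Risk-neutral probability p = (1 + 0.12 − 0.75)/(1.4 − 0.75) = 0.3700/0.6500 = 0.5692
Terminal stock prices: S_uu = 225.4, S_ud = 120.8, S_dd = 64.69
Terminal payoffs (K − S): max(-105.4, 0) = 0, max(-0.75, 0) = 0, max(55.31, 0) = 55.31
Node u (S = 161): V_u = 1/1.12·[0.5692·0.0000 + 0.4308·0.0000] = 0.0000
Node d (S = 86.25): V_d = 1/1.12·[0.5692·0.0000 + 0.4308·55.3125] = 21.2740
Node 0 (S = 115): V_0 = 1/1.12·[0.5692·0.0000 + 0.4308·21.2740] = 8.1823

$8.18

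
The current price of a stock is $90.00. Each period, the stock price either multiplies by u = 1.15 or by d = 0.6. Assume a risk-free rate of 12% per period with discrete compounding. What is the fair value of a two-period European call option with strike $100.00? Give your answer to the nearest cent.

$13.56

Risk-neutral probability p = (1 + 0.12 − 0.6)/(1.15 − 0.6) = 0.5200/0.5500 = 0.9455
Terminal stock prices: S_uu = 119, S_ud = 62.1, S_dd = 32.4
Terminal payoffs (S − K): max(19.02, 0) = 19.02, max(-37.9, 0) = 0, max(-67.6, 0) = 0
Node u (S = 103.5): V_u = 1/1.12·[0.9455·19.0250 + 0.0545·0.0000] = 16.0601
Node d (S = 54): V_d = 1/1.12·[0.9455·0.0000 + 0.0545·0.0000] = 0.0000
Node 0 (S = 90): V_0 = 1/1.12·[0.9455·16.0601 + 0.0545·0.0000] = 13.5572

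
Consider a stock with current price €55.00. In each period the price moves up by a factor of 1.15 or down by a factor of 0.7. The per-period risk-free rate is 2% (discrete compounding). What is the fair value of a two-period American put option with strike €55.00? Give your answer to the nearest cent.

Risk-neutral probability p = (1 + 0.02 − 0.7)/(1.15 − 0.7) = 0.3200/0.4500 = 0.7111
Terminal stock prices: S_uu = 72.74, S_ud = 44.27, S_dd = 26.95
Terminal payoffs (K − S): max(-17.74, 0) = 0, max(10.73, 0) = 10.73, max(28.05, 0) = 28.05
Node u (S = 63.25): continuation = 1/1.02·[0.7111·0.0000 + 0.2889·10.7250] = 3.0376; exercise value = 0.0000 ≤ continuation, so V_u = 3.0376
Node d (S = 38.5): continuation = 1/1.02·[0.7111·10.7250 + 0.2889·28.0500] = 15.4216; exercise value = 16.5000 > continuation, so V_d = 16.5000 (exercise)
Node 0 (S = 55): continuation = 1/1.02·[0.7111·3.0376 + 0.2889·16.5000] = 6.7909; exercise value = 0.0000 ≤ continuation, so V_0 = 6.7909

€6.79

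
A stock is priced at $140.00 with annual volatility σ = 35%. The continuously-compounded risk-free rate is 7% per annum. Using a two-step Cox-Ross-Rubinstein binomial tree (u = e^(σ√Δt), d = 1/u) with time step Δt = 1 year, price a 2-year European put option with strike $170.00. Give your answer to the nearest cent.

CRR parameters: u = e^(σ√Δt) = e^(0.35·√1) = 1.4191, d = 1/u = 0.7047
Per-period rate: rΔt = 0.07·1 = 0.07, so R = e^0.07 = 1.0725
Risk-neutral probability p = (e^0.07 − 0.7047)/(1.4191 − 0.7047) = 0.3678/0.7144 = 0.5149
Terminal stock prices: S_uu = 281.9, S_ud = 140, S_dd = 69.52
Terminal payoffs (K − S): max(-111.9, 0) = 0, max(30, 0) = 30, max(100.5, 0) = 100.5
Node u (S = 198.7): V_u = e^(−0.07)·[0.5149·0.0000 + 0.4851·30.0000] = 13.5697
Node d (S = 98.66): V_d = e^(−0.07)·[0.5149·30.0000 + 0.4851·100.4781] = 59.8506
Node 0 (S = 140): V_0 = e^(−0.07)·[0.5149·13.5697 + 0.4851·59.8506] = 33.5862

$33.59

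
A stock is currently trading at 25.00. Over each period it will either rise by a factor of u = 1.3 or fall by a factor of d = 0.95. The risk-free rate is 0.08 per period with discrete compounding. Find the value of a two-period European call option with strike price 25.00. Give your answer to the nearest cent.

Risk-neutral probability p = (1 + 0.08 − 0.95)/(1.3 − 0.95) = 0.1300/0.3500 = 0.3714
Terminal stock prices: S_uu = 42.25, S_ud = 30.88, S_dd = 22.56
Terminal payoffs (S − K): max(17.25, 0) = 17.25, max(5.875, 0) = 5.875, max(-2.438, 0) = 0
Node u (S = 32.5): V_u = 1/1.08·[0.3714·17.2500 + 0.6286·5.8750] = 9.3519
Node d (S = 23.75): V_d = 1/1.08·[0.3714·5.8750 + 0.6286·0.0000] = 2.0205
Node 0 (S = 25): V_0 = 1/1.08·[0.3714·9.3519 + 0.6286·2.0205] = 4.3922

4.39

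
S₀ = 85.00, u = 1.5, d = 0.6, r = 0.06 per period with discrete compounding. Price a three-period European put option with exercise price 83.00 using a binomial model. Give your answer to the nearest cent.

17.76

Risk-neutral probability p = (1 + 0.06 − 0.6)/(1.5 − 0.6) = 0.4600/0.9000 = 0.5111
Terminal stock prices: S_uuu = 286.9, S_uud = 114.8, S_udd = 45.9, S_ddd = 18.36
Terminal payoffs (K − S): max(-203.9, 0) = 0, max(-31.75, 0) = 0, max(37.1, 0) = 37.1, max(64.64, 0) = 64.64
Node uu (S = 191.2): V_uu = 1/1.06·[0.5111·0.0000 + 0.4889·0.0000] = 0.0000
Node ud (S = 76.5): V_ud = 1/1.06·[0.5111·0.0000 + 0.4889·37.1000] = 17.1111
Node dd (S = 30.6): V_dd = 1/1.06·[0.5111·37.1000 + 0.4889·64.6400] = 47.7019
Node u (S = 127.5): V_u = 1/1.06·[0.5111·0.0000 + 0.4889·17.1111] = 7.8919
Node d (S = 51): V_d = 1/1.06·[0.5111·17.1111 + 0.4889·47.7019] = 30.2515
Node 0 (S = 85): V_0 = 1/1.06·[0.5111·7.8919 + 0.4889·30.2515] = 17.7578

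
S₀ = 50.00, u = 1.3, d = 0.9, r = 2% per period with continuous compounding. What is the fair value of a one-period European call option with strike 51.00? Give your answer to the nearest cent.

Risk-neutral probability p = (e^0.02 − 0.9)/(1.3 − 0.9) = 0.1202/0.4000 = 0.3005
Terminal stock prices: S_u = 65, S_d = 45
Terminal payoffs (S − K): max(14, 0) = 14, max(-6, 0) = 0
Node 0 (S = 50): V_0 = e^(−0.02)·[0.3005·14.0000 + 0.6995·0.0000] = 4.1237

4.12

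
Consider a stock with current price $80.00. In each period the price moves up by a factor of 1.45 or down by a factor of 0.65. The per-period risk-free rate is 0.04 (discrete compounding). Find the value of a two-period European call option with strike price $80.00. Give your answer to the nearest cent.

Risk-neutral probability p = (1 + 0.04 − 0.65)/(1.45 − 0.65) = 0.3900/0.8000 = 0.4875
Terminal stock prices: S_uu = 168.2, S_ud = 75.4, S_dd = 33.8
Terminal payoffs (S − K): max(88.2, 0) = 88.2, max(-4.6, 0) = 0, max(-46.2, 0) = 0
Node u (S = 116): V_u = 1/1.04·[0.4875·88.2000 + 0.5125·0.0000] = 41.3437
Node d (S = 52): V_d = 1/1.04·[0.4875·0.0000 + 0.5125·0.0000] = 0.0000
Node 0 (S = 80): V_0 = 1/1.04·[0.4875·41.3437 + 0.5125·0.0000] = 19.3799

$19.38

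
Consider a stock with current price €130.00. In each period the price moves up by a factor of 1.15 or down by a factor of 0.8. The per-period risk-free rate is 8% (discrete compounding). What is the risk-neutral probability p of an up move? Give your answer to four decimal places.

Risk-neutral probability p = (1 + 0.08 − 0.8)/(1.15 − 0.8) = 0.2800/0.3500 = 0.8000

p = 0.8000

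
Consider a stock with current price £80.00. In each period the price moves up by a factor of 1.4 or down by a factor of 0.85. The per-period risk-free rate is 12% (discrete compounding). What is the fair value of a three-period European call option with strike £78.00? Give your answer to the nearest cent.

£27.19

Risk-neutral probability p = (1 + 0.12 − 0.85)/(1.4 − 0.85) = 0.2700/0.5500 = 0.4909
Terminal stock prices: S_uuu = 219.5, S_uud = 133.3, S_udd = 80.92, S_ddd = 49.13
Terminal payoffs (S − K): max(141.5, 0) = 141.5, max(55.28, 0) = 55.28, max(2.92, 0) = 2.92, max(-28.87, 0) = 0
Node uu (S = 156.8): V_uu = 1/1.12·[0.4909·141.5200 + 0.5091·55.2800] = 87.1571
Node ud (S = 95.2): V_ud = 1/1.12·[0.4909·55.2800 + 0.5091·2.9200] = 25.5571
Node dd (S = 57.8): V_dd = 1/1.12·[0.4909·2.9200 + 0.5091·0.0000] = 1.2799
Node u (S = 112): V_u = 1/1.12·[0.4909·87.1571 + 0.5091·25.5571] = 49.8189
Node d (S = 68): V_d = 1/1.12·[0.4909·25.5571 + 0.5091·1.2799] = 11.7838
Node 0 (S = 80): V_0 = 1/1.12·[0.4909·49.8189 + 0.5091·11.7838] = 27.1924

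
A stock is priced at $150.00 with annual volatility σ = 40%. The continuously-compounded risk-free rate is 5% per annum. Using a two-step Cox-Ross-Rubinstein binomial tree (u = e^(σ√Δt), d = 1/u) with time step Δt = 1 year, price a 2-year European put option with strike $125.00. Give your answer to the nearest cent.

CRR parameters: u = e^(σ√Δt) = e^(0.4·√1) = 1.4918, d = 1/u = 0.6703
Per-period rate: rΔt = 0.05·1 = 0.05, so R = e^0.05 = 1.0513
Risk-neutral probability p = (e^0.05 − 0.6703)/(1.4918 − 0.6703) = 0.3810/0.8215 = 0.4637
Terminal stock prices: S_uu = 333.8, S_ud = 150, S_dd = 67.4
Terminal payoffs (K − S): max(-208.8, 0) = 0, max(-25, 0) = 0, max(57.6, 0) = 57.6
Node u (S = 223.8): V_u = e^(−0.05)·[0.4637·0.0000 + 0.5363·0.0000] = 0.0000
Node d (S = 100.5): V_d = e^(−0.05)·[0.4637·0.0000 + 0.5363·57.6007] = 29.3834
Node 0 (S = 150): V_0 = e^(−0.05)·[0.4637·0.0000 + 0.5363·29.3834] = 14.9891

$14.99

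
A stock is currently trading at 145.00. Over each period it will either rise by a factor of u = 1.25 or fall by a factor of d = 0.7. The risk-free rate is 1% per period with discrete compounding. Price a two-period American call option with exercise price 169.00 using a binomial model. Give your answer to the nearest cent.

17.93

Risk-neutral probability p = (1 + 0.01 − 0.7)/(1.25 − 0.7) = 0.3100/0.5500 = 0.5636
Terminal stock prices: S_uu = 226.6, S_ud = 126.9, S_dd = 71.05
Terminal payoffs (S − K): max(57.56, 0) = 57.56, max(-42.13, 0) = 0, max(-97.95, 0) = 0
Node u (S = 181.2): continuation = 1/1.01·[0.5636·57.5625 + 0.4364·0.0000] = 32.1231; exercise value = 12.2500 ≤ continuation, so V_u = 32.1231
Node d (S = 101.5): continuation = 1/1.01·[0.5636·0.0000 + 0.4364·0.0000] = 0.0000; exercise value = 0.0000 ≤ continuation, so V_d = 0.0000
Node 0 (S = 145): continuation = 1/1.01·[0.5636·32.1231 + 0.4364·0.0000] = 17.9265; exercise value = 0.0000 ≤ continuation, so V_0 = 17.9265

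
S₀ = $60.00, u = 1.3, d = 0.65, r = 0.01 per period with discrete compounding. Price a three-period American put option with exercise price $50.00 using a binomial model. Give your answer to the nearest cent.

$8.46

Risk-neutral probability p = (1 + 0.01 − 0.65)/(1.3 − 0.65) = 0.3600/0.6500 = 0.5538
Terminal stock prices: S_uuu = 131.8, S_uud = 65.91, S_udd = 32.96, S_ddd = 16.48
Terminal payoffs (K − S): max(-81.82, 0) = 0, max(-15.91, 0) = 0, max(17.04, 0) = 17.04, max(33.52, 0) = 33.52
Node uu (S = 101.4): continuation = 1/1.01·[0.5538·0.0000 + 0.4462·0.0000] = 0.0000; exercise value = 0.0000 ≤ continuation, so V_uu = 0.0000
Node ud (S = 50.7): continuation = 1/1.01·[0.5538·0.0000 + 0.4462·17.0450] = 7.5294; exercise value = 0.0000 ≤ continuation, so V_ud = 7.5294
Node dd (S = 25.35): continuation = 1/1.01·[0.5538·17.0450 + 0.4462·33.5225] = 24.1550; exercise value = 24.6500 > continuation, so V_dd = 24.6500 (exercise)
Node u (S = 78): continuation = 1/1.01·[0.5538·0.0000 + 0.4462·7.5294] = 3.3260; exercise value = 0.0000 ≤ continuation, so V_u = 3.3260
Node d (S = 39): continuation = 1/1.01·[0.5538·7.5294 + 0.4462·24.6500] = 15.0176; exercise value = 11.0000 ≤ continuation, so V_d = 15.0176
Node 0 (S = 60): continuation = 1/1.01·[0.5538·3.3260 + 0.4462·15.0176] = 8.4577; exercise value = 0.0000 ≤ continuation, so V_0 = 8.4577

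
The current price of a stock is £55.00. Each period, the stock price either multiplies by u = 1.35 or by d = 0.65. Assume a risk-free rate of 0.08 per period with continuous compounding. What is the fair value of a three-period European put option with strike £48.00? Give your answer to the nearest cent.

£4.96

Risk-neutral probability p = (e^0.08 − 0.65)/(1.35 − 0.65) = 0.4333/0.7000 = 0.6190
Terminal stock prices: S_uuu = 135.3, S_uud = 65.15, S_udd = 31.37, S_ddd = 15.1
Terminal payoffs (K − S): max(-87.32, 0) = 0, max(-17.15, 0) = 0, max(16.63, 0) = 16.63, max(32.9, 0) = 32.9
Node uu (S = 100.2): V_uu = e^(−0.08)·[0.6190·0.0000 + 0.3810·0.0000] = 0.0000
Node ud (S = 48.26): V_ud = e^(−0.08)·[0.6190·0.0000 + 0.3810·16.6294] = 5.8490
Node dd (S = 23.24): V_dd = e^(−0.08)·[0.6190·16.6294 + 0.3810·32.8956] = 21.0721
Node u (S = 74.25): V_u = e^(−0.08)·[0.6190·0.0000 + 0.3810·5.8490] = 2.0572
Node d (S = 35.75): V_d = e^(−0.08)·[0.6190·5.8490 + 0.3810·21.0721] = 10.7536
Node 0 (S = 55): V_0 = e^(−0.08)·[0.6190·2.0572 + 0.3810·10.7536] = 4.9578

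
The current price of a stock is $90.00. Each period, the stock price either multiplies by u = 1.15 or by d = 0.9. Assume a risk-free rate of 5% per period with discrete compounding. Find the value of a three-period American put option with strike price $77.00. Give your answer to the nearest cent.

$0.63

Risk-neutral probability p = (1 + 0.05 − 0.9)/(1.15 − 0.9) = 0.1500/0.2500 = 0.6000
Terminal stock prices: S_uuu = 136.9, S_uud = 107.1, S_udd = 83.83, S_ddd = 65.61
Terminal payoffs (K − S): max(-59.88, 0) = 0, max(-30.12, 0) = 0, max(-6.835, 0) = 0, max(11.39, 0) = 11.39
Node uu (S = 119): continuation = 1/1.05·[0.6000·0.0000 + 0.4000·0.0000] = 0.0000; exercise value = 0.0000 ≤ continuation, so V_uu = 0.0000
Node ud (S = 93.15): continuation = 1/1.05·[0.6000·0.0000 + 0.4000·0.0000] = 0.0000; exercise value = 0.0000 ≤ continuation, so V_ud = 0.0000
Node dd (S = 72.9): continuation = 1/1.05·[0.6000·0.0000 + 0.4000·11.3900] = 4.3390; exercise value = 4.1000 ≤ continuation, so V_dd = 4.3390
Node u (S = 103.5): continuation = 1/1.05·[0.6000·0.0000 + 0.4000·0.0000] = 0.0000; exercise value = 0.0000 ≤ continuation, so V_u = 0.0000
Node d (S = 81): continuation = 1/1.05·[0.6000·0.0000 + 0.4000·4.3390] = 1.6530; exercise value = 0.0000 ≤ continuation, so V_d = 1.6530
Node 0 (S = 90): continuation = 1/1.05·[0.6000·0.0000 + 0.4000·1.6530] = 0.6297; exercise value = 0.0000 ≤ continuation, so V_0 = 0.6297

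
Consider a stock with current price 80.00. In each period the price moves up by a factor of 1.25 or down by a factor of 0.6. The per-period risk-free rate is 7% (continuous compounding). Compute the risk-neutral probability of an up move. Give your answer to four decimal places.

Risk-neutral probability p = (e^0.07 − 0.6)/(1.25 − 0.6) = 0.4725/0.6500 = 0.7269

p = 0.7269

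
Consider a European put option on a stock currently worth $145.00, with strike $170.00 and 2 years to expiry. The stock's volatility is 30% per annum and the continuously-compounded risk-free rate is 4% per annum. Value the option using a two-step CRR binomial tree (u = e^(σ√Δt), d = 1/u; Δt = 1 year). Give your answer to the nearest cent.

CRR parameters: u = e^(σ√Δt) = e^(0.3·√1) = 1.3499, d = 1/u = 0.7408
Per-period rate: rΔt = 0.04·1 = 0.04, so R = e^0.04 = 1.0408
Risk-neutral probability p = (e^0.04 − 0.7408)/(1.3499 − 0.7408) = 0.3000/0.6090 = 0.4926
Terminal stock prices: S_uu = 264.2, S_ud = 145, S_dd = 79.58
Terminal payoffs (K − S): max(-94.21, 0) = 0, max(25, 0) = 25, max(90.42, 0) = 90.42
Node u (S = 195.7): V_u = e^(−0.04)·[0.4926·0.0000 + 0.5074·25.0000] = 12.1884
Node d (S = 107.4): V_d = e^(−0.04)·[0.4926·25.0000 + 0.5074·90.4223] = 55.9156
Node 0 (S = 145): V_0 = e^(−0.04)·[0.4926·12.1884 + 0.5074·55.9156] = 33.0291

$33.03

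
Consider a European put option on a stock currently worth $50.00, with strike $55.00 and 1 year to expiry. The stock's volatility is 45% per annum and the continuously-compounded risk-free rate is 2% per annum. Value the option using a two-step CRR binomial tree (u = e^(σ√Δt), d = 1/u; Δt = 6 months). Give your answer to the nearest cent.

CRR parameters: u = e^(σ√Δt) = e^(0.45·√0.5) = 1.3746, d = 1/u = 0.7275
Per-period rate: rΔt = 0.02·0.5 = 0.01, so R = e^0.01 = 1.0101
Risk-neutral probability p = (e^0.01 − 0.7275)/(1.3746 − 0.7275) = 0.2826/0.6472 = 0.4366
Terminal stock prices: S_uu = 94.48, S_ud = 50, S_dd = 26.46
Terminal payoffs (K − S): max(-39.48, 0) = 0, max(5, 0) = 5, max(28.54, 0) = 28.54
Node u (S = 68.73): V_u = e^(−0.01)·[0.4366·0.0000 + 0.5634·5.0000] = 2.7888
Node d (S = 36.37): V_d = e^(−0.01)·[0.4366·5.0000 + 0.5634·28.5402] = 18.0798
Node 0 (S = 50): V_0 = e^(−0.01)·[0.4366·2.7888 + 0.5634·18.0798] = 11.2896

$11.29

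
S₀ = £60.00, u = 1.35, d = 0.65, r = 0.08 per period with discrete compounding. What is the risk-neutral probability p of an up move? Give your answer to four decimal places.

p = 0.6143

Risk-neutral probability p = (1 + 0.08 − 0.65)/(1.35 − 0.65) = 0.4300/0.7000 = 0.6143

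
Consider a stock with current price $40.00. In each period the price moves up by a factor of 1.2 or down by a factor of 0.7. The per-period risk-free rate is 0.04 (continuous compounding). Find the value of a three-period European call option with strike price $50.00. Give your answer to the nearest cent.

Risk-neutral probability p = (e^0.04 − 0.7)/(1.2 − 0.7) = 0.3408/0.5000 = 0.6816
Terminal stock prices: S_uuu = 69.12, S_uud = 40.32, S_udd = 23.52, S_ddd = 13.72
Terminal payoffs (S − K): max(19.12, 0) = 19.12, max(-9.68, 0) = 0, max(-26.48, 0) = 0, max(-36.28, 0) = 0
Node uu (S = 57.6): V_uu = e^(−0.04)·[0.6816·19.1200 + 0.3184·0.0000] = 12.5216
Node ud (S = 33.6): V_ud = e^(−0.04)·[0.6816·0.0000 + 0.3184·0.0000] = 0.0000
Node dd (S = 19.6): V_dd = e^(−0.04)·[0.6816·0.0000 + 0.3184·0.0000] = 0.0000
Node u (S = 48): V_u = e^(−0.04)·[0.6816·12.5216 + 0.3184·0.0000] = 8.2003
Node d (S = 28): V_d = e^(−0.04)·[0.6816·0.0000 + 0.3184·0.0000] = 0.0000
Node 0 (S = 40): V_0 = e^(−0.04)·[0.6816·8.2003 + 0.3184·0.0000] = 5.3703

$5.37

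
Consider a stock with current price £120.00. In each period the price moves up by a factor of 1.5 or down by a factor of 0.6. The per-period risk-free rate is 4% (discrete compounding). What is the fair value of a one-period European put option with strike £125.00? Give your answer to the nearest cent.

Risk-neutral probability p = (1 + 0.04 − 0.6)/(1.5 − 0.6) = 0.4400/0.9000 = 0.4889
Terminal stock prices: S_u = 180, S_d = 72
Terminal payoffs (K − S): max(-55, 0) = 0, max(53, 0) = 53
Node 0 (S = 120): V_0 = 1/1.04·[0.4889·0.0000 + 0.5111·53.0000] = 26.0470

£26.05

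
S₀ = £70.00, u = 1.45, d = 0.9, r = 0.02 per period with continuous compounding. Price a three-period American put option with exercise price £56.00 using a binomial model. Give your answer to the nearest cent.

Risk-neutral probability p = (e^0.02 − 0.9)/(1.45 − 0.9) = 0.1202/0.5500 = 0.2185
Terminal stock prices: S_uuu = 213.4, S_uud = 132.5, S_udd = 82.22, S_ddd = 51.03
Terminal payoffs (K − S): max(-157.4, 0) = 0, max(-76.46, 0) = 0, max(-26.22, 0) = 0, max(4.97, 0) = 4.97
Node uu (S = 147.2): continuation = e^(−0.02)·[0.2185·0.0000 + 0.7815·0.0000] = 0.0000; exercise value = 0.0000 ≤ continuation, so V_uu = 0.0000
Node ud (S = 91.35): continuation = e^(−0.02)·[0.2185·0.0000 + 0.7815·0.0000] = 0.0000; exercise value = 0.0000 ≤ continuation, so V_ud = 0.0000
Node dd (S = 56.7): continuation = e^(−0.02)·[0.2185·0.0000 + 0.7815·4.9700] = 3.8069; exercise value = 0.0000 ≤ continuation, so V_dd = 3.8069
Node u (S = 101.5): continuation = e^(−0.02)·[0.2185·0.0000 + 0.7815·0.0000] = 0.0000; exercise value = 0.0000 ≤ continuation, so V_u = 0.0000
Node d (S = 63): continuation = e^(−0.02)·[0.2185·0.0000 + 0.7815·3.8069] = 2.9160; exercise value = 0.0000 ≤ continuation, so V_d = 2.9160
Node 0 (S = 70): continuation = e^(−0.02)·[0.2185·0.0000 + 0.7815·2.9160] = 2.2336; exercise value = 0.0000 ≤ continuation, so V_0 = 2.2336

£2.23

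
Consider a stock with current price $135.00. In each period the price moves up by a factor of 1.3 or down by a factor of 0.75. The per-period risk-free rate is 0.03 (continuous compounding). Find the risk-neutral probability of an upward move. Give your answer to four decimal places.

p = 0.5099

Risk-neutral probability p = (e^0.03 − 0.75)/(1.3 − 0.75) = 0.2805/0.5500 = 0.5099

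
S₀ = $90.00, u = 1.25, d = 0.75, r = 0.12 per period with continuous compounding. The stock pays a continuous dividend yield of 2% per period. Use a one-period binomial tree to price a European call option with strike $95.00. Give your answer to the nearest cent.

$11.03

Per-period risk-free factor R = e^0.12 = 1.1275; dividend-adjusted growth = e^(0.12−0.02) = 1.1052.
Risk-neutral probability p = (1.1052 − 0.75)/(1.25 − 0.75) = 0.3552/0.5000 = 0.7103
Terminal stock prices: S_u = 112.5, S_d = 67.5
Terminal payoffs (S − K): max(17.5, 0) = 17.5, max(-27.5, 0) = 0
Node 0 (S = 90): V_0 = e^(−0.12)·[0.7103·17.5000 + 0.2897·0.0000] = 11.0253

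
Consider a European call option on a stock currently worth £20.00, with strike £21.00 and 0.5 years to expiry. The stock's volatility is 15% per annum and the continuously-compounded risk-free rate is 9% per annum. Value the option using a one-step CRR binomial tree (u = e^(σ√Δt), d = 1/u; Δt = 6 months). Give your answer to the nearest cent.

CRR parameters: u = e^(σ√Δt) = e^(0.15·√0.5) = 1.1119, d = 1/u = 0.8994
Per-period rate: rΔt = 0.09·0.5 = 0.045, so R = e^0.045 = 1.0460
Risk-neutral probability p = (e^0.045 − 0.8994)/(1.1119 − 0.8994) = 0.1467/0.2125 = 0.6901
Terminal stock prices: S_u = 22.24, S_d = 17.99
Terminal payoffs (S − K): max(1.238, 0) = 1.238, max(-3.013, 0) = 0
Node 0 (S = 20): V_0 = e^(−0.045)·[0.6901·1.2379 + 0.3099·0.0000] = 0.8167

£0.82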